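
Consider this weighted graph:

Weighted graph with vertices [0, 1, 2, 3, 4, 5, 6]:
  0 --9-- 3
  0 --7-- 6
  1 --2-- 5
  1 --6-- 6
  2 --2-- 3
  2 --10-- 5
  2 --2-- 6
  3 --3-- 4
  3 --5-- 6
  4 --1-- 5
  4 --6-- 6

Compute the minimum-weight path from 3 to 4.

Using Dijkstra's algorithm from vertex 3:
Shortest path: 3 -> 4
Total weight: 3 = 3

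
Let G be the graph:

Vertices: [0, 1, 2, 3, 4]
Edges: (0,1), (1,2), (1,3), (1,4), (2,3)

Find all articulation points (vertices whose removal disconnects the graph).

An articulation point is a vertex whose removal disconnects the graph.
Articulation points: [1]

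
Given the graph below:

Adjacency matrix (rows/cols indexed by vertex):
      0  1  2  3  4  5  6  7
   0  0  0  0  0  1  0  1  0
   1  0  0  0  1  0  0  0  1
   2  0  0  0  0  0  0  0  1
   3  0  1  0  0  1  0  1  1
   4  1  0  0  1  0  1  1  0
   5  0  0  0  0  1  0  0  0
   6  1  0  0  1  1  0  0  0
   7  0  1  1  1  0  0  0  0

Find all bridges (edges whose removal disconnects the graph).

A bridge is an edge whose removal increases the number of connected components.
Bridges found: (2,7), (4,5)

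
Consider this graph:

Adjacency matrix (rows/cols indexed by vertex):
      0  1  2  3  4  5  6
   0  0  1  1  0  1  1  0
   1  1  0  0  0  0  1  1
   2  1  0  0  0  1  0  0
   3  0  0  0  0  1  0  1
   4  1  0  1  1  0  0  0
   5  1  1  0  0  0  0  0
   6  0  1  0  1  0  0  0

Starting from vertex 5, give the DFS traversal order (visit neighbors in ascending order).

DFS from vertex 5 (neighbors processed in ascending order):
Visit order: 5, 0, 1, 6, 3, 4, 2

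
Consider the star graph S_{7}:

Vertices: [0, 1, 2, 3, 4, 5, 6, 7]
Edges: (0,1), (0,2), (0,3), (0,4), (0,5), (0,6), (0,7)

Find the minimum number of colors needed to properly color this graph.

S_{7} has one hub adjacent to 7 leaves; leaves are pairwise non-adjacent.
Color the hub 0 and every leaf 1.
Chromatic number = 2.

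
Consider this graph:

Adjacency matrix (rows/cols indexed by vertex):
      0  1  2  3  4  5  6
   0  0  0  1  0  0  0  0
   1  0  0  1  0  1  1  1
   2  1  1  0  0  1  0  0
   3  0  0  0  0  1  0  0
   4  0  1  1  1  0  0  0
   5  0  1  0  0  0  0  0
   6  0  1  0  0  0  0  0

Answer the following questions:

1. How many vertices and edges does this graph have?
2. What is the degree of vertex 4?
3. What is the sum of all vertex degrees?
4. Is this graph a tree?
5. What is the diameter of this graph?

Count: 7 vertices, 7 edges.
Vertex 4 has neighbors [1, 2, 3], degree = 3.
Handshaking lemma: 2 * 7 = 14.
A tree on 7 vertices has 6 edges. This graph has 7 edges (1 extra). Not a tree.
Diameter (longest shortest path) = 3.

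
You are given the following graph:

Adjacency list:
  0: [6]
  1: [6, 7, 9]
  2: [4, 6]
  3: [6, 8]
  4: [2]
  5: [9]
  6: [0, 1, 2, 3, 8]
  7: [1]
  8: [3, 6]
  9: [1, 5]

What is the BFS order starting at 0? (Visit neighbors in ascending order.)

BFS from vertex 0 (neighbors processed in ascending order):
Visit order: 0, 6, 1, 2, 3, 8, 7, 9, 4, 5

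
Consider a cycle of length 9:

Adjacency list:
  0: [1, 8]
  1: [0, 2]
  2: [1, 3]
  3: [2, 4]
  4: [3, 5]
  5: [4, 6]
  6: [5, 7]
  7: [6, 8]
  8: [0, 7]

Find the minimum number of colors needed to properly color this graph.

This is an odd cycle (C_9). Odd cycles are not bipartite (any 2-coloring forces two adjacent vertices to match), and 3 colors suffice.
Chromatic number = 3.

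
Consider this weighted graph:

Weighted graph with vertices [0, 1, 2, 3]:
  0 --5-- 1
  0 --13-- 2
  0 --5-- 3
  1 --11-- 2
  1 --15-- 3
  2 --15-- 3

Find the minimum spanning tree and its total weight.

Applying Kruskal's algorithm (sort edges by weight, add if no cycle):
  Add (0,3) w=5
  Add (0,1) w=5
  Add (1,2) w=11
  Skip (0,2) w=13 (creates cycle)
  Skip (1,3) w=15 (creates cycle)
  Skip (2,3) w=15 (creates cycle)
MST weight = 21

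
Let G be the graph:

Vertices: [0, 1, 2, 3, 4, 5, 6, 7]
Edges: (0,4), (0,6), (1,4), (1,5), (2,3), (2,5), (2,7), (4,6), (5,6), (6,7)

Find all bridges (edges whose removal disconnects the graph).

A bridge is an edge whose removal increases the number of connected components.
Bridges found: (2,3)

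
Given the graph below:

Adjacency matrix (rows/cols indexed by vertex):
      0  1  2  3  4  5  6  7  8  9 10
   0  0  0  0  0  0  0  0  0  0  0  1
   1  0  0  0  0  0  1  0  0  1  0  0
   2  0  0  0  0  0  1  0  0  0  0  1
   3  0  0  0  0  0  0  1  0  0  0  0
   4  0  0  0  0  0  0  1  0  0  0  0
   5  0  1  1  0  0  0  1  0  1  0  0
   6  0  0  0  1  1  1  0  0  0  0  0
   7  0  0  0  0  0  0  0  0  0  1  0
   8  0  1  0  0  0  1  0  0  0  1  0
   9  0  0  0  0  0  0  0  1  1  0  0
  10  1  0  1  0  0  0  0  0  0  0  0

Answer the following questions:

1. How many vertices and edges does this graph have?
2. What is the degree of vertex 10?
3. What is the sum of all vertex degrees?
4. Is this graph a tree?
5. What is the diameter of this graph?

Count: 11 vertices, 11 edges.
Vertex 10 has neighbors [0, 2], degree = 2.
Handshaking lemma: 2 * 11 = 22.
A tree on 11 vertices has 10 edges. This graph has 11 edges (1 extra). Not a tree.
Diameter (longest shortest path) = 6.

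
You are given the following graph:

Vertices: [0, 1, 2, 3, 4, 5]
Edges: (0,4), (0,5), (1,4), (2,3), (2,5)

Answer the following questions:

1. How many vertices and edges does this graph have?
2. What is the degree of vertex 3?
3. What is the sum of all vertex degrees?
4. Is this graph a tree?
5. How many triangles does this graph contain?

Count: 6 vertices, 5 edges.
Vertex 3 has neighbors [2], degree = 1.
Handshaking lemma: 2 * 5 = 10.
A graph is a tree iff it is connected and has exactly n-1 edges. This graph is connected (all 6 vertices in one component) and has 6-1 = 5 edges. It is a tree.
Number of triangles = 0.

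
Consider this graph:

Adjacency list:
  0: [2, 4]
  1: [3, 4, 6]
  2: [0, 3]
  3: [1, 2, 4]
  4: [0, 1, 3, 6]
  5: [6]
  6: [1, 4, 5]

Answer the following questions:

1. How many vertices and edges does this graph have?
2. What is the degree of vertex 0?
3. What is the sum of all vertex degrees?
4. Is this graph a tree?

Count: 7 vertices, 9 edges.
Vertex 0 has neighbors [2, 4], degree = 2.
Handshaking lemma: 2 * 9 = 18.
A tree on 7 vertices has 6 edges. This graph has 9 edges (3 extra). Not a tree.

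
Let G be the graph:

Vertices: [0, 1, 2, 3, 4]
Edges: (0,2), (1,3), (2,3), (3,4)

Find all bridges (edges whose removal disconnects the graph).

A bridge is an edge whose removal increases the number of connected components.
Bridges found: (0,2), (1,3), (2,3), (3,4)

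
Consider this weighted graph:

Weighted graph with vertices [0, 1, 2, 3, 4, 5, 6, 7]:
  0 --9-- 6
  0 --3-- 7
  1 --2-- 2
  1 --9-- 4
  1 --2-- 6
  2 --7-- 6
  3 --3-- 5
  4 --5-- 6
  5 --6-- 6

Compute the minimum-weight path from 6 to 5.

Using Dijkstra's algorithm from vertex 6:
Shortest path: 6 -> 5
Total weight: 6 = 6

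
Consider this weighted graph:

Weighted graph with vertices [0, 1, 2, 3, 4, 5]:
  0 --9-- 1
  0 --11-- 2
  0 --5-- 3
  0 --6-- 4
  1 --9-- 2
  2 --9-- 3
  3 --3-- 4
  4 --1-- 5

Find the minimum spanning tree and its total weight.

Applying Kruskal's algorithm (sort edges by weight, add if no cycle):
  Add (4,5) w=1
  Add (3,4) w=3
  Add (0,3) w=5
  Skip (0,4) w=6 (creates cycle)
  Add (0,1) w=9
  Add (1,2) w=9
  Skip (2,3) w=9 (creates cycle)
  Skip (0,2) w=11 (creates cycle)
MST weight = 27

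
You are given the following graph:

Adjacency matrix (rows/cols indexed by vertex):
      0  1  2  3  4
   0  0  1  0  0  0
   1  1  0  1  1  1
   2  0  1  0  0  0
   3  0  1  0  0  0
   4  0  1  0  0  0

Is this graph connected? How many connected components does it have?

Checking connectivity: the graph has 1 connected component(s).
All vertices are reachable from each other. The graph IS connected.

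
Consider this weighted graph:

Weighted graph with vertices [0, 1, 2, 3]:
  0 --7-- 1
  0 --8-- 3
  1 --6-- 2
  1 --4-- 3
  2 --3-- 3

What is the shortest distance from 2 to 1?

Using Dijkstra's algorithm from vertex 2:
Shortest path: 2 -> 1
Total weight: 6 = 6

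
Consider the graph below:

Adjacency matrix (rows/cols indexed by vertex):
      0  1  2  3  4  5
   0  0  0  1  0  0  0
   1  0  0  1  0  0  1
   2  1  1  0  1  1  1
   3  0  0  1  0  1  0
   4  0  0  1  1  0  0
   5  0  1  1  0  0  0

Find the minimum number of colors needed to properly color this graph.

The graph has a maximum clique of size 3 (lower bound on chromatic number).
A valid 3-coloring: {0: 1, 1: 1, 2: 0, 3: 1, 4: 2, 5: 2}.
Chromatic number = 3.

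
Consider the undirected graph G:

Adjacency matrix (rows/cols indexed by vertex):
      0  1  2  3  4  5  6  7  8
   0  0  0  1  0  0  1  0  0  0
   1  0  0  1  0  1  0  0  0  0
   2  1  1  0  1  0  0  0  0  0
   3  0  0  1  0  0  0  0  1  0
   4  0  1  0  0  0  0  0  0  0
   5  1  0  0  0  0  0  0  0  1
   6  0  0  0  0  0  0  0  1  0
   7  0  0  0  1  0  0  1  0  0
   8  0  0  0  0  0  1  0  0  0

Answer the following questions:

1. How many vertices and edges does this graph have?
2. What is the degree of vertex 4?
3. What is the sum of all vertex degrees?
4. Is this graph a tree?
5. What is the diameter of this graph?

Count: 9 vertices, 8 edges.
Vertex 4 has neighbors [1], degree = 1.
Handshaking lemma: 2 * 8 = 16.
A graph is a tree iff it is connected and has exactly n-1 edges. This graph is connected (all 9 vertices in one component) and has 9-1 = 8 edges. It is a tree.
Diameter (longest shortest path) = 6.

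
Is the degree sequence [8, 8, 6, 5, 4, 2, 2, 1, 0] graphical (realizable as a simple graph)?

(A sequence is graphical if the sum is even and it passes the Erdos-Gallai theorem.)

Sum of degrees = 36. Sum is even but fails Erdos-Gallai. The sequence is NOT graphical.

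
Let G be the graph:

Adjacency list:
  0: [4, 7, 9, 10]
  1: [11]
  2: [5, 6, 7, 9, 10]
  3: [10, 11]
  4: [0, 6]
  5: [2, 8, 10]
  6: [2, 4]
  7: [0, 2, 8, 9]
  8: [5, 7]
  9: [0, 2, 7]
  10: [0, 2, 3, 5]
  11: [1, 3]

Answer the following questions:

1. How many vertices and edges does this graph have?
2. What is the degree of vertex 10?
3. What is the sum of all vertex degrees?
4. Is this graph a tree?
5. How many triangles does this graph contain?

Count: 12 vertices, 17 edges.
Vertex 10 has neighbors [0, 2, 3, 5], degree = 4.
Handshaking lemma: 2 * 17 = 34.
A tree on 12 vertices has 11 edges. This graph has 17 edges (6 extra). Not a tree.
Number of triangles = 3.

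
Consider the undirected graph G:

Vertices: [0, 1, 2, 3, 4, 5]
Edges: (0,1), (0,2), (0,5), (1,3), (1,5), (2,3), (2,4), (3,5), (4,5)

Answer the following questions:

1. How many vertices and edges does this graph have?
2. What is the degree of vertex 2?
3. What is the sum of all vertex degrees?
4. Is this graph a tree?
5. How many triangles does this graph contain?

Count: 6 vertices, 9 edges.
Vertex 2 has neighbors [0, 3, 4], degree = 3.
Handshaking lemma: 2 * 9 = 18.
A tree on 6 vertices has 5 edges. This graph has 9 edges (4 extra). Not a tree.
Number of triangles = 2.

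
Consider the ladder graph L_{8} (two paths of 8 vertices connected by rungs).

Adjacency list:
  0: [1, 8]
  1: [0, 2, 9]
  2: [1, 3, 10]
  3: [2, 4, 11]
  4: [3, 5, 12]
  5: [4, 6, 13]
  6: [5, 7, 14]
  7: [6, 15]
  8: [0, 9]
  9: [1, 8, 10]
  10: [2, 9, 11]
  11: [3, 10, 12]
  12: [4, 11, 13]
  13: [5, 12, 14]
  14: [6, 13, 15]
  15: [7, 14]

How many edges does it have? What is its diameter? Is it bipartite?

Ladder graph L_{8}: 8 rungs + 2 * (8-1) path edges = 8 + 14 = 22 edges.
Diameter = 8.
Ladder graphs are bipartite (alternating coloring along each path).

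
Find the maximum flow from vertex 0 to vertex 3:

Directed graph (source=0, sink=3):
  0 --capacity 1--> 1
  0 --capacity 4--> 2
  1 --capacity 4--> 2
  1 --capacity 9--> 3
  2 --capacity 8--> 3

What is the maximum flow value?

Computing max flow:
  Flow on (0->1): 1/1
  Flow on (0->2): 4/4
  Flow on (1->3): 1/9
  Flow on (2->3): 4/8
Maximum flow = 5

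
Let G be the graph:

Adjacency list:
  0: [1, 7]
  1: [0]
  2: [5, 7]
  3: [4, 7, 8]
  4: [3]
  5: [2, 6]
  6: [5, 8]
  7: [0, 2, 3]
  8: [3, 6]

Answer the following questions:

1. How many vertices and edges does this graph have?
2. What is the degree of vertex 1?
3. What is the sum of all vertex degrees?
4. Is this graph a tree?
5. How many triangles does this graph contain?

Count: 9 vertices, 9 edges.
Vertex 1 has neighbors [0], degree = 1.
Handshaking lemma: 2 * 9 = 18.
A tree on 9 vertices has 8 edges. This graph has 9 edges (1 extra). Not a tree.
Number of triangles = 0.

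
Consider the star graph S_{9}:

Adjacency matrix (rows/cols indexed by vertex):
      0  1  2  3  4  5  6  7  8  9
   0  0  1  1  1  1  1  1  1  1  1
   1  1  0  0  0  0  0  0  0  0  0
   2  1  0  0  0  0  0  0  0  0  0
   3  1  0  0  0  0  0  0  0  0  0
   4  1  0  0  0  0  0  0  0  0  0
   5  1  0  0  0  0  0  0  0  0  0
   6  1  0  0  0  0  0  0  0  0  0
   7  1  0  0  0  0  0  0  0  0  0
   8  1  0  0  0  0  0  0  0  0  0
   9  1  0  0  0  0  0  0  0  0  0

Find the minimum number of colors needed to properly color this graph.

S_{9} has one hub adjacent to 9 leaves; leaves are pairwise non-adjacent.
Color the hub 0 and every leaf 1.
Chromatic number = 2.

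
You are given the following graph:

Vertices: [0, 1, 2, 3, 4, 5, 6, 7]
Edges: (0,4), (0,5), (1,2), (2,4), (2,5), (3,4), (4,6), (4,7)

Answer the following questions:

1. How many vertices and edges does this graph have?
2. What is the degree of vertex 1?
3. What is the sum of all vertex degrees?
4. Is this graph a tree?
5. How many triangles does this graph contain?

Count: 8 vertices, 8 edges.
Vertex 1 has neighbors [2], degree = 1.
Handshaking lemma: 2 * 8 = 16.
A tree on 8 vertices has 7 edges. This graph has 8 edges (1 extra). Not a tree.
Number of triangles = 0.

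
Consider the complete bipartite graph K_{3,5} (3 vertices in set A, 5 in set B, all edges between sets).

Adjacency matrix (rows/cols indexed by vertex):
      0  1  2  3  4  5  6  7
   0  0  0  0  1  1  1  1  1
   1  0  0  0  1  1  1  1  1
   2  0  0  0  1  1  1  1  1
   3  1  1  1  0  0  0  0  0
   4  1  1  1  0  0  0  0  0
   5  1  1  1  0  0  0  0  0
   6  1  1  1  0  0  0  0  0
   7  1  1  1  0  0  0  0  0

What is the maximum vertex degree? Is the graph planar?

Set-A vertices have degree 5; set-B vertices have degree 3. Maximum degree = max(3,5) = 5.
K_{3,5} contains K_{3,3} as a subgraph (since both sides have >= 3 vertices); by Kuratowski's theorem it is not planar.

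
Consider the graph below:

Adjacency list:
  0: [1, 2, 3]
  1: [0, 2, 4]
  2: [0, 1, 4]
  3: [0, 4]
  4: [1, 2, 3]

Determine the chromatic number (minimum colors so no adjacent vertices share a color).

The graph has a maximum clique of size 3 (lower bound on chromatic number).
A valid 3-coloring: {0: 0, 1: 1, 2: 2, 3: 1, 4: 0}.
Chromatic number = 3.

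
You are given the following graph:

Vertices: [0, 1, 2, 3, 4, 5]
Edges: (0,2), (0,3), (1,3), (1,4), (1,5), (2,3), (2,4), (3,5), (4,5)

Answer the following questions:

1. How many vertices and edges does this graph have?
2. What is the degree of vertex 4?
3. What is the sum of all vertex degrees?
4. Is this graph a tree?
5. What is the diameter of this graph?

Count: 6 vertices, 9 edges.
Vertex 4 has neighbors [1, 2, 5], degree = 3.
Handshaking lemma: 2 * 9 = 18.
A tree on 6 vertices has 5 edges. This graph has 9 edges (4 extra). Not a tree.
Diameter (longest shortest path) = 2.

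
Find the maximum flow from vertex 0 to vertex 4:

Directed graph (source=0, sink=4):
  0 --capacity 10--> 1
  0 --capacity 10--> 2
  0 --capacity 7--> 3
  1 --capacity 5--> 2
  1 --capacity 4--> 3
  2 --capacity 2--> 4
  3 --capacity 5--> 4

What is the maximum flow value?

Computing max flow:
  Flow on (0->1): 6/10
  Flow on (0->3): 1/7
  Flow on (1->2): 2/5
  Flow on (1->3): 4/4
  Flow on (2->4): 2/2
  Flow on (3->4): 5/5
Maximum flow = 7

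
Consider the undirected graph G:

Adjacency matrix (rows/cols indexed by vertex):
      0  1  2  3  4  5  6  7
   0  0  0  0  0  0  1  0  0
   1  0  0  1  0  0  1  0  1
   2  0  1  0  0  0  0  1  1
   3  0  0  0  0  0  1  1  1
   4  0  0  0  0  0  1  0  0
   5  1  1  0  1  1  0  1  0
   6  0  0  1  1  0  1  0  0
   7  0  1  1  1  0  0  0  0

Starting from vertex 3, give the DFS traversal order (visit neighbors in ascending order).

DFS from vertex 3 (neighbors processed in ascending order):
Visit order: 3, 5, 0, 1, 2, 6, 7, 4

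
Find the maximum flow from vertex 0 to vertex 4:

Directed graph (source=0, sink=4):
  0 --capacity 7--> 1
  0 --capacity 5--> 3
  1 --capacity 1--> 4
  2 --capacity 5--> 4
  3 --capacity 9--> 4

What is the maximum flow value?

Computing max flow:
  Flow on (0->1): 1/7
  Flow on (0->3): 5/5
  Flow on (1->4): 1/1
  Flow on (3->4): 5/9
Maximum flow = 6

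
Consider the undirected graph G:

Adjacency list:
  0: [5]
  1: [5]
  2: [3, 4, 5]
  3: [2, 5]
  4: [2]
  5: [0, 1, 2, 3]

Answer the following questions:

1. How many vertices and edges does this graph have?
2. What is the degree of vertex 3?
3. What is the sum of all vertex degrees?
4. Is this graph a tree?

Count: 6 vertices, 6 edges.
Vertex 3 has neighbors [2, 5], degree = 2.
Handshaking lemma: 2 * 6 = 12.
A tree on 6 vertices has 5 edges. This graph has 6 edges (1 extra). Not a tree.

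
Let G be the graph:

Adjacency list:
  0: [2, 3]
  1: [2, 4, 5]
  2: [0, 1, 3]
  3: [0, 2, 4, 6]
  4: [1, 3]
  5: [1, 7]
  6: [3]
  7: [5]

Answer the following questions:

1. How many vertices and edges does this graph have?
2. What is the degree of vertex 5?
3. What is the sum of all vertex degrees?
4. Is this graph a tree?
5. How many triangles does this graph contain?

Count: 8 vertices, 9 edges.
Vertex 5 has neighbors [1, 7], degree = 2.
Handshaking lemma: 2 * 9 = 18.
A tree on 8 vertices has 7 edges. This graph has 9 edges (2 extra). Not a tree.
Number of triangles = 1.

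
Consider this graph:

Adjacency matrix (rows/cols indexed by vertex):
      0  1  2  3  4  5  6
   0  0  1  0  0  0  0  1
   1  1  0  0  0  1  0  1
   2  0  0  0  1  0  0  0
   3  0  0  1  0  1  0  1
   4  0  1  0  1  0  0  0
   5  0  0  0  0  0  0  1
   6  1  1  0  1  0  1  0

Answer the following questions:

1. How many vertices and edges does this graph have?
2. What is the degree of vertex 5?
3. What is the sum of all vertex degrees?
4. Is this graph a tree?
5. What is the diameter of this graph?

Count: 7 vertices, 8 edges.
Vertex 5 has neighbors [6], degree = 1.
Handshaking lemma: 2 * 8 = 16.
A tree on 7 vertices has 6 edges. This graph has 8 edges (2 extra). Not a tree.
Diameter (longest shortest path) = 3.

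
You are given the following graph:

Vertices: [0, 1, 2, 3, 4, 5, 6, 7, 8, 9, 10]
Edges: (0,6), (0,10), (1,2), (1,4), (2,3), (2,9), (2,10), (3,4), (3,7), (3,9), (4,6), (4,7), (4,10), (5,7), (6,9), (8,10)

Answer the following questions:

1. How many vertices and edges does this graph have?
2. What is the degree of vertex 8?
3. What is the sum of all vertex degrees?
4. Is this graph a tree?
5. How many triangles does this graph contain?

Count: 11 vertices, 16 edges.
Vertex 8 has neighbors [10], degree = 1.
Handshaking lemma: 2 * 16 = 32.
A tree on 11 vertices has 10 edges. This graph has 16 edges (6 extra). Not a tree.
Number of triangles = 2.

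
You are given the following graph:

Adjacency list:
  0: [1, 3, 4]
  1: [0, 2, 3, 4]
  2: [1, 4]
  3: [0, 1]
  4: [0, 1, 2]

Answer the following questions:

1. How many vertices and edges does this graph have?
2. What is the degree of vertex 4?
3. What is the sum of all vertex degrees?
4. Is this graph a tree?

Count: 5 vertices, 7 edges.
Vertex 4 has neighbors [0, 1, 2], degree = 3.
Handshaking lemma: 2 * 7 = 14.
A tree on 5 vertices has 4 edges. This graph has 7 edges (3 extra). Not a tree.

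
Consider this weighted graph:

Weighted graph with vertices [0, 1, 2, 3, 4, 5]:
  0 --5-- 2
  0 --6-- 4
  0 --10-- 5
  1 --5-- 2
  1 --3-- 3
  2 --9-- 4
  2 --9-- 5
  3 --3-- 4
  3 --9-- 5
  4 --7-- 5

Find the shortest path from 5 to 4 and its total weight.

Using Dijkstra's algorithm from vertex 5:
Shortest path: 5 -> 4
Total weight: 7 = 7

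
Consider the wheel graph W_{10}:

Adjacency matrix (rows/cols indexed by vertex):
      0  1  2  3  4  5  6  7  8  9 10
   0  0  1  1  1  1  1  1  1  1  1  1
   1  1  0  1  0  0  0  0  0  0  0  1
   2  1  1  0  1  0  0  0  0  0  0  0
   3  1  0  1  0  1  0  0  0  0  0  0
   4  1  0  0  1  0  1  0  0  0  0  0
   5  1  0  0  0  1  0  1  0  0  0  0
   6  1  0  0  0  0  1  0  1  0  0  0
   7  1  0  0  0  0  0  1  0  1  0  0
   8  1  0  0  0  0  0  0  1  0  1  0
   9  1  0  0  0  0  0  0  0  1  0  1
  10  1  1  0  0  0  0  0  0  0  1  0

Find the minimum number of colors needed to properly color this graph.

W_{10} = C_{10} plus a hub adjacent to every cycle vertex.
The outer cycle needs 2 colors (even cycle); the hub is adjacent to all of them so needs a fresh color.
Chromatic number = 2 + 1 = 3.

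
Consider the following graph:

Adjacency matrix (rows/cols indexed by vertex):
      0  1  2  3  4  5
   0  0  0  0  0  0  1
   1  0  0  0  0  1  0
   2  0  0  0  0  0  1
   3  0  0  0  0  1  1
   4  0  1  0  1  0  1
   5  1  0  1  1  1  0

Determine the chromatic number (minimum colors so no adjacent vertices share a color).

The graph has a maximum clique of size 3 (lower bound on chromatic number).
A valid 3-coloring: {0: 1, 1: 0, 2: 1, 3: 2, 4: 1, 5: 0}.
Chromatic number = 3.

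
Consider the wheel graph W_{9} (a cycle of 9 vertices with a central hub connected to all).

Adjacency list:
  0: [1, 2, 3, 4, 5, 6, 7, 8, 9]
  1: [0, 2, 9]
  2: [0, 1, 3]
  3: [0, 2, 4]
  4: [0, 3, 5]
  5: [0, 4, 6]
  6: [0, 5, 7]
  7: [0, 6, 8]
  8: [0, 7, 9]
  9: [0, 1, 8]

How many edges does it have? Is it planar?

Wheel graph W_{9}: 9 cycle edges + 9 spoke edges = 18 edges.
Total vertices: 10.
The graph is planar.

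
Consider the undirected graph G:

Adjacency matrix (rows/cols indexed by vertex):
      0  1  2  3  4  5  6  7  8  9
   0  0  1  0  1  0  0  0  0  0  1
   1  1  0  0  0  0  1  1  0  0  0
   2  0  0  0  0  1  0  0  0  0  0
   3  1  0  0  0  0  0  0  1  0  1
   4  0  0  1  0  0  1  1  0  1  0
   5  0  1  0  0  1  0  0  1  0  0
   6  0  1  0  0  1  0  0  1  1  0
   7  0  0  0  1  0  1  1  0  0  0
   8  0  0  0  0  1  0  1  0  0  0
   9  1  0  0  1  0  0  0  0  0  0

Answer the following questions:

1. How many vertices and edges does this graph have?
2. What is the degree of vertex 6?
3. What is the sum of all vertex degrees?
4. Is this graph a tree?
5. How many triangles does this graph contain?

Count: 10 vertices, 14 edges.
Vertex 6 has neighbors [1, 4, 7, 8], degree = 4.
Handshaking lemma: 2 * 14 = 28.
A tree on 10 vertices has 9 edges. This graph has 14 edges (5 extra). Not a tree.
Number of triangles = 2.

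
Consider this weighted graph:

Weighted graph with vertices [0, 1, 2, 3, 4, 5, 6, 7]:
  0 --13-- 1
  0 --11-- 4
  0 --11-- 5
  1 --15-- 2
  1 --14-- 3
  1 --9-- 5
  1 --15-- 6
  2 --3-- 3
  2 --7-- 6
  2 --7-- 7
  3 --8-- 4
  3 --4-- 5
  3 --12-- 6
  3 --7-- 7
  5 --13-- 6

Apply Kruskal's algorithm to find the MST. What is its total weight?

Applying Kruskal's algorithm (sort edges by weight, add if no cycle):
  Add (2,3) w=3
  Add (3,5) w=4
  Add (2,6) w=7
  Add (2,7) w=7
  Skip (3,7) w=7 (creates cycle)
  Add (3,4) w=8
  Add (1,5) w=9
  Add (0,4) w=11
  Skip (0,5) w=11 (creates cycle)
  Skip (3,6) w=12 (creates cycle)
  Skip (0,1) w=13 (creates cycle)
  Skip (5,6) w=13 (creates cycle)
  Skip (1,3) w=14 (creates cycle)
  Skip (1,2) w=15 (creates cycle)
  Skip (1,6) w=15 (creates cycle)
MST weight = 49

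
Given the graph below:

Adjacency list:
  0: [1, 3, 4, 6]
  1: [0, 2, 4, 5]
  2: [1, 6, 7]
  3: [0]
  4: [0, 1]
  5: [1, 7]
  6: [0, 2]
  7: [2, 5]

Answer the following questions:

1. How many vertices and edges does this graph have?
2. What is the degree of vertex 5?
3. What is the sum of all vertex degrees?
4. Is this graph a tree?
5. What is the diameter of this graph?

Count: 8 vertices, 10 edges.
Vertex 5 has neighbors [1, 7], degree = 2.
Handshaking lemma: 2 * 10 = 20.
A tree on 8 vertices has 7 edges. This graph has 10 edges (3 extra). Not a tree.
Diameter (longest shortest path) = 4.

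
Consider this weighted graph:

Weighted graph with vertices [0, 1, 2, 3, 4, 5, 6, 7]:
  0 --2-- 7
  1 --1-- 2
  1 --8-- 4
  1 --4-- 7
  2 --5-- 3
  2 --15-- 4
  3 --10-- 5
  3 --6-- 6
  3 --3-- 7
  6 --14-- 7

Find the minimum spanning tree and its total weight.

Applying Kruskal's algorithm (sort edges by weight, add if no cycle):
  Add (1,2) w=1
  Add (0,7) w=2
  Add (3,7) w=3
  Add (1,7) w=4
  Skip (2,3) w=5 (creates cycle)
  Add (3,6) w=6
  Add (1,4) w=8
  Add (3,5) w=10
  Skip (6,7) w=14 (creates cycle)
  Skip (2,4) w=15 (creates cycle)
MST weight = 34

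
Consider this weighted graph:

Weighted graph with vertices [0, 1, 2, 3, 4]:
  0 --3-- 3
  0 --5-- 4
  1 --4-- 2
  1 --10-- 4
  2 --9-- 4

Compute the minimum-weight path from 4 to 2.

Using Dijkstra's algorithm from vertex 4:
Shortest path: 4 -> 2
Total weight: 9 = 9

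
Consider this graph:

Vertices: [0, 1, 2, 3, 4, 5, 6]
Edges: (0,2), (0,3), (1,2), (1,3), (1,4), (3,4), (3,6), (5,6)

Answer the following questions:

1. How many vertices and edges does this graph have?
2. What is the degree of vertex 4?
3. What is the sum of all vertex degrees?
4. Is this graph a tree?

Count: 7 vertices, 8 edges.
Vertex 4 has neighbors [1, 3], degree = 2.
Handshaking lemma: 2 * 8 = 16.
A tree on 7 vertices has 6 edges. This graph has 8 edges (2 extra). Not a tree.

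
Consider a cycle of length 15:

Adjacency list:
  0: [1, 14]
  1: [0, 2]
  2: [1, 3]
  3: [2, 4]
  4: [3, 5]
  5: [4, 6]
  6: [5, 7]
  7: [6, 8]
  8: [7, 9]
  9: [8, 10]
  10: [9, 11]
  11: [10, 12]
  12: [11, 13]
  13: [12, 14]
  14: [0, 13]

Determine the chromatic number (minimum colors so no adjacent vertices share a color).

This is an odd cycle (C_15). Odd cycles are not bipartite (any 2-coloring forces two adjacent vertices to match), and 3 colors suffice.
Chromatic number = 3.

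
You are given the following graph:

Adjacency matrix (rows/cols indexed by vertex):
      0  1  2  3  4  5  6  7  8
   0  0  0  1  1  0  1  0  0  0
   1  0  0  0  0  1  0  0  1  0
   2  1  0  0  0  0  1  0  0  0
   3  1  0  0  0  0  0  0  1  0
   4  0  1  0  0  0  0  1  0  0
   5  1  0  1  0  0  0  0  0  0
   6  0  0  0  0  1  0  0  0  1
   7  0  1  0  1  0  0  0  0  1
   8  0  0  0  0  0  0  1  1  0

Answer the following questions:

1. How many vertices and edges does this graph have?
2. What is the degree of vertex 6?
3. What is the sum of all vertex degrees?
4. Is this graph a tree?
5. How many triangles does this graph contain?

Count: 9 vertices, 10 edges.
Vertex 6 has neighbors [4, 8], degree = 2.
Handshaking lemma: 2 * 10 = 20.
A tree on 9 vertices has 8 edges. This graph has 10 edges (2 extra). Not a tree.
Number of triangles = 1.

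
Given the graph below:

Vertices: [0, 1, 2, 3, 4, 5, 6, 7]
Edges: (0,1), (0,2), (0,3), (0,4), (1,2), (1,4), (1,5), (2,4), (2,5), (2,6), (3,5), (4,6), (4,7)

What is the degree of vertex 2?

Vertex 2 has neighbors [0, 1, 4, 5, 6], so deg(2) = 5.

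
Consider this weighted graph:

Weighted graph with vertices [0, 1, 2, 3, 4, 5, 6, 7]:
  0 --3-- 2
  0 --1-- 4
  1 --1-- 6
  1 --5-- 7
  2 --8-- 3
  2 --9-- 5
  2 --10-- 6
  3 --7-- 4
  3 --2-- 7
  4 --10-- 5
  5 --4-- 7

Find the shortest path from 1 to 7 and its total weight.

Using Dijkstra's algorithm from vertex 1:
Shortest path: 1 -> 7
Total weight: 5 = 5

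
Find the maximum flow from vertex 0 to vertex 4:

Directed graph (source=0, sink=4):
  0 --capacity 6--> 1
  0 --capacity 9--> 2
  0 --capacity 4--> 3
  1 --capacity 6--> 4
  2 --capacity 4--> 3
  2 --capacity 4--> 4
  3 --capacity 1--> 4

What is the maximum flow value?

Computing max flow:
  Flow on (0->1): 6/6
  Flow on (0->2): 5/9
  Flow on (1->4): 6/6
  Flow on (2->3): 1/4
  Flow on (2->4): 4/4
  Flow on (3->4): 1/1
Maximum flow = 11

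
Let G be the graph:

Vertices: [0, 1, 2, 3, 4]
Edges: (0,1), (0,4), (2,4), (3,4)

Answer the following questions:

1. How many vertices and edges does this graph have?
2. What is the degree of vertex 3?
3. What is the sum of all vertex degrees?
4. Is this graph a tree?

Count: 5 vertices, 4 edges.
Vertex 3 has neighbors [4], degree = 1.
Handshaking lemma: 2 * 4 = 8.
A graph is a tree iff it is connected and has exactly n-1 edges. This graph is connected (all 5 vertices in one component) and has 5-1 = 4 edges. It is a tree.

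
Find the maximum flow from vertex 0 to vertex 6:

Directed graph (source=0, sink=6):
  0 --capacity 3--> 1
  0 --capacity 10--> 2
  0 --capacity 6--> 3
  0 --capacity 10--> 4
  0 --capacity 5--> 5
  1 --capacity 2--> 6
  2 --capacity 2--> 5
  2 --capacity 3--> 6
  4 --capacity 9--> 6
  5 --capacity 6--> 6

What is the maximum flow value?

Computing max flow:
  Flow on (0->1): 2/3
  Flow on (0->2): 5/10
  Flow on (0->4): 9/10
  Flow on (0->5): 4/5
  Flow on (1->6): 2/2
  Flow on (2->5): 2/2
  Flow on (2->6): 3/3
  Flow on (4->6): 9/9
  Flow on (5->6): 6/6
Maximum flow = 20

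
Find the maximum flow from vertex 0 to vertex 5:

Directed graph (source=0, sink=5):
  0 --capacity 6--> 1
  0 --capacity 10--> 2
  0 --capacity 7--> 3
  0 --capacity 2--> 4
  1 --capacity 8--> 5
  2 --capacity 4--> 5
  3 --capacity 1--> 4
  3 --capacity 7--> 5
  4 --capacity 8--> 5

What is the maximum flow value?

Computing max flow:
  Flow on (0->1): 6/6
  Flow on (0->2): 4/10
  Flow on (0->3): 7/7
  Flow on (0->4): 2/2
  Flow on (1->5): 6/8
  Flow on (2->5): 4/4
  Flow on (3->5): 7/7
  Flow on (4->5): 2/8
Maximum flow = 19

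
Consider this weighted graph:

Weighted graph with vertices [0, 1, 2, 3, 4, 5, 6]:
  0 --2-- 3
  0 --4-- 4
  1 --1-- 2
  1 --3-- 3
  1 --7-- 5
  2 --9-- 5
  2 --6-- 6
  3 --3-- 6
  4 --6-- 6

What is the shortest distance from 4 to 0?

Using Dijkstra's algorithm from vertex 4:
Shortest path: 4 -> 0
Total weight: 4 = 4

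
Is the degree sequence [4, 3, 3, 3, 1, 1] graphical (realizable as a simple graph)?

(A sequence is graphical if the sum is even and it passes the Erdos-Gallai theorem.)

Sum of degrees = 15. Sum is odd, so the sequence is NOT graphical.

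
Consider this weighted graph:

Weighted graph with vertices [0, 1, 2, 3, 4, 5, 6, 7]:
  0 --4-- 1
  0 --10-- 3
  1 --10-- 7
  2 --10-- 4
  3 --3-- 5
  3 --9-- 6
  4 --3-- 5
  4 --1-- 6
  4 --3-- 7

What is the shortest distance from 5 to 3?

Using Dijkstra's algorithm from vertex 5:
Shortest path: 5 -> 3
Total weight: 3 = 3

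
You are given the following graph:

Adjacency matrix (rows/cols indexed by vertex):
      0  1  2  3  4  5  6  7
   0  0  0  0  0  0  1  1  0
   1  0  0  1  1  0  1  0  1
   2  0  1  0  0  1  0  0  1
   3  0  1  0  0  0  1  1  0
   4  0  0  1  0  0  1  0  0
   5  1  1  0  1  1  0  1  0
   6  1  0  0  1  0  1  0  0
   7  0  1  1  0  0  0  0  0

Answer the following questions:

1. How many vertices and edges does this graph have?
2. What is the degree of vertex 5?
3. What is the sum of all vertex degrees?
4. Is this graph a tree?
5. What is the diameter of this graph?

Count: 8 vertices, 12 edges.
Vertex 5 has neighbors [0, 1, 3, 4, 6], degree = 5.
Handshaking lemma: 2 * 12 = 24.
A tree on 8 vertices has 7 edges. This graph has 12 edges (5 extra). Not a tree.
Diameter (longest shortest path) = 3.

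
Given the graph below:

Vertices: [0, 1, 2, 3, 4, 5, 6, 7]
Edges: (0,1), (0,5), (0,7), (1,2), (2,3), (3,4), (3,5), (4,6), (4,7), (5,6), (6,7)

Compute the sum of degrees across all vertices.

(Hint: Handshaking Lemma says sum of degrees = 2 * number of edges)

Count edges: 11 edges.
By Handshaking Lemma: sum of degrees = 2 * 11 = 22.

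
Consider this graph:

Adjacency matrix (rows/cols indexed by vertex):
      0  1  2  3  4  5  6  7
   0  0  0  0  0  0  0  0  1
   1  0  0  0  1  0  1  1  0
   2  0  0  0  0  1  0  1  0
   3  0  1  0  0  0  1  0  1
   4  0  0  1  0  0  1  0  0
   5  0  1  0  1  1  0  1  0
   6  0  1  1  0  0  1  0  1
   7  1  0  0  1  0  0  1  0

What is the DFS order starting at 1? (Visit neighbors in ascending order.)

DFS from vertex 1 (neighbors processed in ascending order):
Visit order: 1, 3, 5, 4, 2, 6, 7, 0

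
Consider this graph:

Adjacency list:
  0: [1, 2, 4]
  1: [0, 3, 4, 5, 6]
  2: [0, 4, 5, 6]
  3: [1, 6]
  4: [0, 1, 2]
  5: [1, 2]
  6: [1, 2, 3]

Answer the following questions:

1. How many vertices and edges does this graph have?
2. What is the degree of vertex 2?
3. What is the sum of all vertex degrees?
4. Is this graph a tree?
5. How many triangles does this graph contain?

Count: 7 vertices, 11 edges.
Vertex 2 has neighbors [0, 4, 5, 6], degree = 4.
Handshaking lemma: 2 * 11 = 22.
A tree on 7 vertices has 6 edges. This graph has 11 edges (5 extra). Not a tree.
Number of triangles = 3.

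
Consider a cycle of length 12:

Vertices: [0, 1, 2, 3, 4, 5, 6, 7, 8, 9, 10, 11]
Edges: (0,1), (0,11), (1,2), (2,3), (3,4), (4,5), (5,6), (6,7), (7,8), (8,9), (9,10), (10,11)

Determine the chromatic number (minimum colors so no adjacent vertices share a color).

This is an even cycle (C_12). Even cycles are bipartite.
Chromatic number = 2.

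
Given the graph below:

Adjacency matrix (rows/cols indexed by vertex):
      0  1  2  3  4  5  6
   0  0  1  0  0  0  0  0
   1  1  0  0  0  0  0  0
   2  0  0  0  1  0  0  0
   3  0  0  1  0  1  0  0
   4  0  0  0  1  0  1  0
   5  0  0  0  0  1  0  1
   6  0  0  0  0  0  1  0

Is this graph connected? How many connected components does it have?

Checking connectivity: the graph has 2 connected component(s).
Components: [[0, 1], [2, 3, 4, 5, 6]]. The graph is NOT connected.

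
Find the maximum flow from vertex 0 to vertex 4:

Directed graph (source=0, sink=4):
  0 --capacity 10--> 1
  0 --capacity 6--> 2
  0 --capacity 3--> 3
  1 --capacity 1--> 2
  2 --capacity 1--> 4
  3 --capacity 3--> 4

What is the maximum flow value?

Computing max flow:
  Flow on (0->1): 1/10
  Flow on (0->3): 3/3
  Flow on (1->2): 1/1
  Flow on (2->4): 1/1
  Flow on (3->4): 3/3
Maximum flow = 4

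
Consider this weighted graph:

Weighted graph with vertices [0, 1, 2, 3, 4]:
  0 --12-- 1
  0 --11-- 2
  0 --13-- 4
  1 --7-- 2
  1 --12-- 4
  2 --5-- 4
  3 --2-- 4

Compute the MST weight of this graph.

Applying Kruskal's algorithm (sort edges by weight, add if no cycle):
  Add (3,4) w=2
  Add (2,4) w=5
  Add (1,2) w=7
  Add (0,2) w=11
  Skip (0,1) w=12 (creates cycle)
  Skip (1,4) w=12 (creates cycle)
  Skip (0,4) w=13 (creates cycle)
MST weight = 25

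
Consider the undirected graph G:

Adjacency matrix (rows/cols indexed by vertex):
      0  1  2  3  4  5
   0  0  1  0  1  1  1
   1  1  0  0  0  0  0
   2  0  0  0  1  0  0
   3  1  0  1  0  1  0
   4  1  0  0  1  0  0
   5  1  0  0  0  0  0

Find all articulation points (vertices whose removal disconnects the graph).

An articulation point is a vertex whose removal disconnects the graph.
Articulation points: [0, 3]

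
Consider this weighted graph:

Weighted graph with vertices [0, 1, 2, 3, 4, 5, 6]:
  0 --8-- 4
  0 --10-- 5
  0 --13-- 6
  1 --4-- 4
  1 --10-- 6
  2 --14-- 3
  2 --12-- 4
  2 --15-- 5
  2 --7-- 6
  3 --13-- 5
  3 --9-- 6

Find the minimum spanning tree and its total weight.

Applying Kruskal's algorithm (sort edges by weight, add if no cycle):
  Add (1,4) w=4
  Add (2,6) w=7
  Add (0,4) w=8
  Add (3,6) w=9
  Add (0,5) w=10
  Add (1,6) w=10
  Skip (2,4) w=12 (creates cycle)
  Skip (0,6) w=13 (creates cycle)
  Skip (3,5) w=13 (creates cycle)
  Skip (2,3) w=14 (creates cycle)
  Skip (2,5) w=15 (creates cycle)
MST weight = 48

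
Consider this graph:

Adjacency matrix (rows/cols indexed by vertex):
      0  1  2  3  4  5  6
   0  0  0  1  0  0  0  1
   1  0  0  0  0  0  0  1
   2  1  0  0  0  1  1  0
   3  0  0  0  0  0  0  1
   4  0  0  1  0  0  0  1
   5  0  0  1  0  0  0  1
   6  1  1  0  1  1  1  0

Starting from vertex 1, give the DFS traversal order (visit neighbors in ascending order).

DFS from vertex 1 (neighbors processed in ascending order):
Visit order: 1, 6, 0, 2, 4, 5, 3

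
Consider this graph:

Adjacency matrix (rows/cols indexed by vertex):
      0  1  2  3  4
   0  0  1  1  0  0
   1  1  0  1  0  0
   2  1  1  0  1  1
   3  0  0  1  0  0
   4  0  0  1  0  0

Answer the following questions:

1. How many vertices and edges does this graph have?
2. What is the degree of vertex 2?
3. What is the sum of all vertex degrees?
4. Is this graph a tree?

Count: 5 vertices, 5 edges.
Vertex 2 has neighbors [0, 1, 3, 4], degree = 4.
Handshaking lemma: 2 * 5 = 10.
A tree on 5 vertices has 4 edges. This graph has 5 edges (1 extra). Not a tree.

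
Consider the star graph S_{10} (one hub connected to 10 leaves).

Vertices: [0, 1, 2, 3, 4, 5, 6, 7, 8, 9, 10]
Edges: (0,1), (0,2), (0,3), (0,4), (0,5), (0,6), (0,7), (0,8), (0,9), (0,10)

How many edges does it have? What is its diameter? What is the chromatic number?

Star graph S_{10}: the hub connects to all 10 leaves.
Edges = 10.
Diameter = 2 (any leaf to hub is 1, leaf to leaf through hub is 2).
Star graphs are bipartite (hub vs leaves), so chromatic number = 2.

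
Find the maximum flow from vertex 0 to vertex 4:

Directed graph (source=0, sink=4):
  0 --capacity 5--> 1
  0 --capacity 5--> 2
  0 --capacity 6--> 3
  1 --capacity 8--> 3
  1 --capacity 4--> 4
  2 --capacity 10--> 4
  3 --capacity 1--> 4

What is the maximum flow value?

Computing max flow:
  Flow on (0->1): 4/5
  Flow on (0->2): 5/5
  Flow on (0->3): 1/6
  Flow on (1->4): 4/4
  Flow on (2->4): 5/10
  Flow on (3->4): 1/1
Maximum flow = 10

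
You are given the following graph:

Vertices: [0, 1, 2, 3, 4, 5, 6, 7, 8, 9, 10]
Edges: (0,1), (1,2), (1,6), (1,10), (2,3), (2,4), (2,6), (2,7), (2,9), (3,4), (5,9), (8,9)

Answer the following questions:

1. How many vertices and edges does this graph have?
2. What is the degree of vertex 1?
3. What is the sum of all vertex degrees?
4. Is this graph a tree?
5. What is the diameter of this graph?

Count: 11 vertices, 12 edges.
Vertex 1 has neighbors [0, 2, 6, 10], degree = 4.
Handshaking lemma: 2 * 12 = 24.
A tree on 11 vertices has 10 edges. This graph has 12 edges (2 extra). Not a tree.
Diameter (longest shortest path) = 4.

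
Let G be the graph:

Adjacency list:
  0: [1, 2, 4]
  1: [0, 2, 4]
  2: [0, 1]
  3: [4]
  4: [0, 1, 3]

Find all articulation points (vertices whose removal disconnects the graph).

An articulation point is a vertex whose removal disconnects the graph.
Articulation points: [4]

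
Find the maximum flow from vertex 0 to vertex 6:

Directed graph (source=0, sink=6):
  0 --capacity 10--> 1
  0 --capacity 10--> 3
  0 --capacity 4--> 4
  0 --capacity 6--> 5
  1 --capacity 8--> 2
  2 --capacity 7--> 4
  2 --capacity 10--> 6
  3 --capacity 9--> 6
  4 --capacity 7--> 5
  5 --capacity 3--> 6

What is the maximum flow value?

Computing max flow:
  Flow on (0->1): 8/10
  Flow on (0->3): 9/10
  Flow on (0->5): 3/6
  Flow on (1->2): 8/8
  Flow on (2->6): 8/10
  Flow on (3->6): 9/9
  Flow on (5->6): 3/3
Maximum flow = 20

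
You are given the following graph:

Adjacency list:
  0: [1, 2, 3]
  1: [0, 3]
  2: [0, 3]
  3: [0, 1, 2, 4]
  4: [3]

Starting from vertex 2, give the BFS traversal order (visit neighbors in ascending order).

BFS from vertex 2 (neighbors processed in ascending order):
Visit order: 2, 0, 3, 1, 4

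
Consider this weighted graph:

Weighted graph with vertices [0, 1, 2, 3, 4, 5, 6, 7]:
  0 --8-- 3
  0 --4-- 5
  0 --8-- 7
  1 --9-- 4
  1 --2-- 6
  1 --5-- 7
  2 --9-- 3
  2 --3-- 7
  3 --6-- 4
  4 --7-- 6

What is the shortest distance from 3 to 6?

Using Dijkstra's algorithm from vertex 3:
Shortest path: 3 -> 4 -> 6
Total weight: 6 + 7 = 13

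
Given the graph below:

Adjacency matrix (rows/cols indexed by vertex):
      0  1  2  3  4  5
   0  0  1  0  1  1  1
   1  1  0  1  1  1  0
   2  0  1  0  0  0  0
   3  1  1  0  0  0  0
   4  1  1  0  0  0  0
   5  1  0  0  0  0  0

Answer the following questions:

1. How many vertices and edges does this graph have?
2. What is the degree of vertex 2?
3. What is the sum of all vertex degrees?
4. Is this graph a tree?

Count: 6 vertices, 7 edges.
Vertex 2 has neighbors [1], degree = 1.
Handshaking lemma: 2 * 7 = 14.
A tree on 6 vertices has 5 edges. This graph has 7 edges (2 extra). Not a tree.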